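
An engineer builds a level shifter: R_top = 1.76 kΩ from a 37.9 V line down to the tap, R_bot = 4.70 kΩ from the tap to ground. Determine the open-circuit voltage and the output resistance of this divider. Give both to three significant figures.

V_th = 27.6 V, R_th = 1.28 kΩ

V_th is the open-circuit tap voltage: 37.9 × 4.70/(1.76 + 4.70) = 27.6 V.
With the supply zeroed, R_top and R_bot appear in parallel from the tap: R_th = R_top‖R_bot = (1.76 × 4.70)/6.460 = 1.28 kΩ.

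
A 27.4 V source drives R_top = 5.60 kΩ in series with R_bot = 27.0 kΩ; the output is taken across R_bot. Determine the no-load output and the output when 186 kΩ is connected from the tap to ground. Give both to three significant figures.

Unloaded: 22.7 V; loaded: 22.1 V

Open-circuit: V = 27.4 × 27.0/(5.60 + 27.0) = 22.7 V.
With the load, R_bot becomes R_bot‖R_L = 23.58 kΩ, so V = 27.4 × 23.58/29.18 = 22.1 V.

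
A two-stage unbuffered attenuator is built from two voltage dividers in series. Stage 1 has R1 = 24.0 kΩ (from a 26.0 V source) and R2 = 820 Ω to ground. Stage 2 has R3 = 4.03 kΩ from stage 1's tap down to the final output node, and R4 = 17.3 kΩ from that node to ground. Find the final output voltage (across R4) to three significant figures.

V_out ≈ 0.672 V

Stage 2 presents R3+R4 = 21330 Ω as a load on stage 1's tap.
Stage 1's lower leg becomes R2‖(R3+R4) = 789.6 Ω, so V_mid = 26.0 × 789.6/24790 = 0.8282 V.
Stage 2 is itself unloaded: V_out = V_mid × R4/(R3+R4) = 0.8282 × 17300/21330 = 0.672 V.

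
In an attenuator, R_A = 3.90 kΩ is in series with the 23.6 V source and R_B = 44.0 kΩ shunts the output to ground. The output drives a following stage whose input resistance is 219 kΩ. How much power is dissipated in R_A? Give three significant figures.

Total resistance from the source is R_A + (R_B‖R_L) = 40.54 kΩ, so I = 23.6/40.54 kΩ = 0.5822 mA.
P = I²·R_A = (0.5822 mA)² × 3.90 kΩ = 1.32 mW.

P ≈ 1.32 mW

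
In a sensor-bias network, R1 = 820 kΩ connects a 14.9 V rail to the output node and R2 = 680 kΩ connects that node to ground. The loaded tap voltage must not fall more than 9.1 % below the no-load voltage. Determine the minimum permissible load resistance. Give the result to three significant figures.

Output resistance R_th = R1‖R2 = (820 × 680)/1500 = 371.7 kΩ.
The fractional drop is R_th/(R_th + R_L); requiring this ≤ 0.0910 gives R_L ≥ R_th(1/0.0910 − 1) = 371.7 × 9.989 = 3.71 MΩ.

R_L(min) ≈ 3.71 MΩ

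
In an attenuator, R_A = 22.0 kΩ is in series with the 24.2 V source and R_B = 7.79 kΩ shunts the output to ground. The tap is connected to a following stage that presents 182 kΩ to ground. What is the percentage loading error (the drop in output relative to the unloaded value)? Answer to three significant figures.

3.06 %

The divider's output (Thévenin) resistance is R_A‖R_B = 5.753 kΩ.
Fractional drop under load = R_th/(R_th + R_L) = 5.753 / (5.753 + 182) = 0.03064.
So the output falls by 3.06 %.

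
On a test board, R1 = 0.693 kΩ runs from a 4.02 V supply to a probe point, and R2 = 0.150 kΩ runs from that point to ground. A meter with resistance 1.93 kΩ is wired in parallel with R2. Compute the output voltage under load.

V_out ≈ 0.672 V

The load sits in parallel with R2: R2‖R_L = (150 × 1930) / (150 + 1930) = 139.2 Ω.
V_out = 4.02 × 139.2 / (693 + 139.2) = 4.02 × 139.2/832.2 = 0.672 V.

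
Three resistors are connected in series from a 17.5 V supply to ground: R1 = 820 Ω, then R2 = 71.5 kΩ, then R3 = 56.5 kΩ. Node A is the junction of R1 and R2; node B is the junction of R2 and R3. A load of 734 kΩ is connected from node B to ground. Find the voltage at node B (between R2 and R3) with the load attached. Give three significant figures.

At node B, R3 is in parallel with the load: R3‖R_L = 52460 Ω.
Below node A the resistance is R2 + (R3‖R_L) = 124000 Ω, so V_A = 17.5 × 124000/124800 = 17.38 V.
Then V_B = V_A × (R3‖R_L)/(R2 + R3‖R_L) = 17.38 × 52460/124000 = 7.36 V.

V ≈ 7.36 V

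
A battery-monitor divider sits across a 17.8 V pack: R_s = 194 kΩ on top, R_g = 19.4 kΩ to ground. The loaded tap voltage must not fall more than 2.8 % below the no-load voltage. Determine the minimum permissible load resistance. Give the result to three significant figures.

Output resistance R_th = R_s‖R_g = (194 × 19.4)/213.4 = 17.64 kΩ.
The fractional drop is R_th/(R_th + R_L); requiring this ≤ 0.0280 gives R_L ≥ R_th(1/0.0280 − 1) = 17.64 × 34.71 = 612 kΩ.

R_L(min) ≈ 612 kΩ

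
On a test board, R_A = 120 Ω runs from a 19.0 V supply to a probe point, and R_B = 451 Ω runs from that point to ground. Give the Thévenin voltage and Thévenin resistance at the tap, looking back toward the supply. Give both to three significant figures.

V_th is the open-circuit tap voltage: 19.0 × 451/(120 + 451) = 15.0 V.
With the supply zeroed, R_A and R_B appear in parallel from the tap: R_th = R_A‖R_B = (120 × 451)/571.0 = 94.8 Ω.

V_th = 15.0 V, R_th = 94.8 Ω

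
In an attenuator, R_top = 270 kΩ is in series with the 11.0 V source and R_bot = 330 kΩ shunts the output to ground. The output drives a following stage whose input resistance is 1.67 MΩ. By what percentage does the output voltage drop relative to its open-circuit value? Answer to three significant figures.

The divider's output (Thévenin) resistance is R_top‖R_bot = 148.5 kΩ.
Fractional drop under load = R_th/(R_th + R_L) = 148.5 / (148.5 + 1670) = 0.08166.
So the output falls by 8.17 %.

8.17 %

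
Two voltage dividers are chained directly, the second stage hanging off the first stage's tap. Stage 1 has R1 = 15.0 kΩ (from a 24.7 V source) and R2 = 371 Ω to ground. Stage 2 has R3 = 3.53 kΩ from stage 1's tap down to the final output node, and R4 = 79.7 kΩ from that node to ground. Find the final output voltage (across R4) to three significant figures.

Stage 2 presents R3+R4 = 83230 Ω as a load on stage 1's tap.
Stage 1's lower leg becomes R2‖(R3+R4) = 369.4 Ω, so V_mid = 24.7 × 369.4/15370 = 0.5936 V.
Stage 2 is itself unloaded: V_out = V_mid × R4/(R3+R4) = 0.5936 × 79700/83230 = 0.568 V.

V_out ≈ 0.568 V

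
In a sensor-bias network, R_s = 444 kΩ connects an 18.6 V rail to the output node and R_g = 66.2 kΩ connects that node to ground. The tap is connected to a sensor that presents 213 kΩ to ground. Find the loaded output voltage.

V_out ≈ 1.90 V

The load sits in parallel with R_g: R_g‖R_L = (66.2 × 213) / (66.2 + 213) = 50.50 kΩ.
V_out = 18.6 × 50.50 / (444 + 50.50) = 18.6 × 50.50/494.5 = 1.90 V.
(Unloaded it would have been 2.41 V.)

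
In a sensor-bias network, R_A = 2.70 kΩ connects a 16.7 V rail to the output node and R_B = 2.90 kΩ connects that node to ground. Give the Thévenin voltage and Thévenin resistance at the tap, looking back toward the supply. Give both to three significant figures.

V_th = 8.65 V, R_th = 1.40 kΩ

V_th is the open-circuit tap voltage: 16.7 × 2.90/(2.70 + 2.90) = 8.65 V.
With the supply zeroed, R_A and R_B appear in parallel from the tap: R_th = R_A‖R_B = (2.70 × 2.90)/5.600 = 1.40 kΩ.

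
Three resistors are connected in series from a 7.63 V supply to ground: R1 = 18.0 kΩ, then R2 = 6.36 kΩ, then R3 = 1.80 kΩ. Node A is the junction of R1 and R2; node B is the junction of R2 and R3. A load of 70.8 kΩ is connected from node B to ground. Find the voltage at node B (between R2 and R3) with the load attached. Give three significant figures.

V ≈ 0.513 V

At node B, R3 is in parallel with the load: R3‖R_L = 1.755 kΩ.
Below node A the resistance is R2 + (R3‖R_L) = 8.115 kΩ, so V_A = 7.63 × 8.115/26.12 = 2.371 V.
Then V_B = V_A × (R3‖R_L)/(R2 + R3‖R_L) = 2.371 × 1.755/8.115 = 0.513 V.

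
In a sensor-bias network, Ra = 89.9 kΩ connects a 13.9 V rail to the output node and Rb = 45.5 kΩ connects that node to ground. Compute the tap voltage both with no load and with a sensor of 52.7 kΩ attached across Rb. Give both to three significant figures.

Open-circuit: V = 13.9 × 45.5/(89.9 + 45.5) = 4.67 V.
With the load, Rb becomes Rb‖R_L = 24.42 kΩ, so V = 13.9 × 24.42/114.3 = 2.97 V.

Unloaded: 4.67 V; loaded: 2.97 V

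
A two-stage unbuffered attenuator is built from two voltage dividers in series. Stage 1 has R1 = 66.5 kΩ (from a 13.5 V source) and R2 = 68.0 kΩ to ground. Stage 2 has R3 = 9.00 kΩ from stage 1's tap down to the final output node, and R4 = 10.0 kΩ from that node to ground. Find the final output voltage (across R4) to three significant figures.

Stage 2 presents R3+R4 = 19.00 kΩ as a load on stage 1's tap.
Stage 1's lower leg becomes R2‖(R3+R4) = 14.85 kΩ, so V_mid = 13.5 × 14.85/81.35 = 2.464 V.
Stage 2 is itself unloaded: V_out = V_mid × R4/(R3+R4) = 2.464 × 10.0/19.00 = 1.30 V.

V_out ≈ 1.30 V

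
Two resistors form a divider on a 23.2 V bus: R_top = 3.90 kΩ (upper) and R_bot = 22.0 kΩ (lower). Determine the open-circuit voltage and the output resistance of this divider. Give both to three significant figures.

V_th = 19.7 V, R_th = 3.31 kΩ

V_th is the open-circuit tap voltage: 23.2 × 22.0/(3.90 + 22.0) = 19.7 V.
With the supply zeroed, R_top and R_bot appear in parallel from the tap: R_th = R_top‖R_bot = (3.90 × 22.0)/25.90 = 3.31 kΩ.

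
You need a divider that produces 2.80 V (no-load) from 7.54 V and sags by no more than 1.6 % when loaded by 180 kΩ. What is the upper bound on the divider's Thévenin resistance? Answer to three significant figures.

Loading drop = R_th/(R_th + R_L) ≤ 0.0160, so R_th ≤ R_L · ε/(1−ε) = 180 kΩ × 0.0160/0.9840 = 2.93 kΩ.
(Any R1, R2 with R2/(R1+R2) = 0.371 and R1‖R2 ≤ 2.93 kΩ will meet the spec.)

R_th ≤ 2.93 kΩ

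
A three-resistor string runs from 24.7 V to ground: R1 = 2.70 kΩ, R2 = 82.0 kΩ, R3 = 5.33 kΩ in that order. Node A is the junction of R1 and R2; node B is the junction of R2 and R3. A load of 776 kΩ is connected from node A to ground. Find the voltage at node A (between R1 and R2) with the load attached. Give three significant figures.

Below node A the series string R2+R3 = 87.33 kΩ sits in parallel with the 776 kΩ load: 78.50 kΩ.
V_A = 24.7 × 78.50/(2.70 + 78.50) = 23.9 V.

V ≈ 23.9 V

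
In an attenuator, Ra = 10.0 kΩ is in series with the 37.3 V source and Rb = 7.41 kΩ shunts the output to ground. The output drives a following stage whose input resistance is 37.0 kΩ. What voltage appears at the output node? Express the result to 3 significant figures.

The load sits in parallel with Rb: Rb‖R_L = (7.41 × 37.0) / (7.41 + 37.0) = 6.174 kΩ.
V_out = 37.3 × 6.174 / (10.0 + 6.174) = 37.3 × 6.174/16.17 = 14.2 V.

V_out ≈ 14.2 V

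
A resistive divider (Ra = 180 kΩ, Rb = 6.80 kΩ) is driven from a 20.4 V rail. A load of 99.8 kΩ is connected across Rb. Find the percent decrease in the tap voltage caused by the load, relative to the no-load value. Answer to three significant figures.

6.16 %

The divider's output (Thévenin) resistance is Ra‖Rb = 6.552 kΩ.
Fractional drop under load = R_th/(R_th + R_L) = 6.552 / (6.552 + 99.8) = 0.06161.
So the output falls by 6.16 %.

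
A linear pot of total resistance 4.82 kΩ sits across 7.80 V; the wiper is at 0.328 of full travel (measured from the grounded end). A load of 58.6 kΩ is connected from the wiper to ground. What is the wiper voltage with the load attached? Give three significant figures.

V ≈ 2.51 V

The wiper splits the pot into (1−α)R = 3.239 kΩ above and αR = 1.581 kΩ below.
Lower section ‖ load = 1.539 kΩ.
V_wiper = 7.80 × 1.539/(3.239 + 1.539) = 2.51 V.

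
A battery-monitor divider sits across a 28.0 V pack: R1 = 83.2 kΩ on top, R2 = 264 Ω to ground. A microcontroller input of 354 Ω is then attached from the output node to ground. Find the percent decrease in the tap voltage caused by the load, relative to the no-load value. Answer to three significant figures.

42.6 %

Unloaded V = 28.0 × 264/83460 = 0.08857 V.
Loaded: R2‖R_L = 151.2 Ω, giving V = 28.0 × 151.2/83350 = 0.05080 V.
Drop = (0.08857 − 0.05080) / 0.08857 = 42.6 %.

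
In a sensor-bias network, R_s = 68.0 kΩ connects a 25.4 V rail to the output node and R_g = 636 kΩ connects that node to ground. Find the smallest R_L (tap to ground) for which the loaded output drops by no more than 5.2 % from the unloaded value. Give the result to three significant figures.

Output resistance R_th = R_s‖R_g = (68.0 × 636)/704.0 = 61.43 kΩ.
The fractional drop is R_th/(R_th + R_L); requiring this ≤ 0.0520 gives R_L ≥ R_th(1/0.0520 − 1) = 61.43 × 18.23 = 1.12 MΩ.

R_L(min) ≈ 1.12 MΩ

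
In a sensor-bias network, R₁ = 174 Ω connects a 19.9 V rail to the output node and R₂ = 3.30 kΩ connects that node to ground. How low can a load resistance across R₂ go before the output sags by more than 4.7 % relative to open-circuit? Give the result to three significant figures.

R_L(min) ≈ 3.35 kΩ

Output resistance R_th = R₁‖R₂ = (174 × 3300)/3474 = 165.3 Ω.
The fractional drop is R_th/(R_th + R_L); requiring this ≤ 0.0470 gives R_L ≥ R_th(1/0.0470 − 1) = 165.3 × 20.28 = 3.35 kΩ.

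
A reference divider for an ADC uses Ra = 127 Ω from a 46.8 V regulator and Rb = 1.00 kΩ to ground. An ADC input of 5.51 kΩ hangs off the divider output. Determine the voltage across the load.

V_out ≈ 40.7 V

The load sits in parallel with Rb: Rb‖R_L = (1000 × 5510) / (1000 + 5510) = 846.4 Ω.
V_out = 46.8 × 846.4 / (127 + 846.4) = 46.8 × 846.4/973.4 = 40.7 V.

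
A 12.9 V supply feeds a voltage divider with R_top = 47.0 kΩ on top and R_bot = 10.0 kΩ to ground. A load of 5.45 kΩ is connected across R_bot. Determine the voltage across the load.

The load sits in parallel with R_bot: R_bot‖R_L = (10.0 × 5.45) / (10.0 + 5.45) = 3.528 kΩ.
V_out = 12.9 × 3.528 / (47.0 + 3.528) = 12.9 × 3.528/50.53 = 0.901 V.
(Unloaded it would have been 2.26 V.)

V_out ≈ 0.901 V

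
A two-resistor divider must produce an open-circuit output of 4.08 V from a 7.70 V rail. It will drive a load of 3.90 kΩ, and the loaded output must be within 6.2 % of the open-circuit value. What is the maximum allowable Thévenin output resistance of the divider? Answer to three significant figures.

R_th ≤ 258 Ω

Loading drop = R_th/(R_th + R_L) ≤ 0.0620, so R_th ≤ R_L · ε/(1−ε) = 3.90 kΩ × 0.0620/0.9380 = 258 Ω.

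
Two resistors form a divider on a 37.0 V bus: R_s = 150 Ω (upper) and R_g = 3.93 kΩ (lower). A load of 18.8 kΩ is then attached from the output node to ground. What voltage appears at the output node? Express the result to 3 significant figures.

V_out ≈ 35.4 V

The load sits in parallel with R_g: R_g‖R_L = (3930 × 18800) / (3930 + 18800) = 3251 Ω.
V_out = 37.0 × 3251 / (150 + 3251) = 37.0 × 3251/3401 = 35.4 V.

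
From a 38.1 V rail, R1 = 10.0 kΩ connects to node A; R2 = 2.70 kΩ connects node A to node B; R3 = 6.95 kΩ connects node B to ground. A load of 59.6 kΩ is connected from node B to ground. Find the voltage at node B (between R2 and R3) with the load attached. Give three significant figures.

At node B, R3 is in parallel with the load: R3‖R_L = 6.224 kΩ.
Below node A the resistance is R2 + (R3‖R_L) = 8.924 kΩ, so V_A = 38.1 × 8.924/18.92 = 17.97 V.
Then V_B = V_A × (R3‖R_L)/(R2 + R3‖R_L) = 17.97 × 6.224/8.924 = 12.5 V.

V ≈ 12.5 V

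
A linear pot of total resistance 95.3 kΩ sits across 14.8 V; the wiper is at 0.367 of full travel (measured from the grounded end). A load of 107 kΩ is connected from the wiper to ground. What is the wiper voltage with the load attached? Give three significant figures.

V ≈ 4.50 V

The wiper splits the pot into (1−α)R = 60.32 kΩ above and αR = 34.98 kΩ below.
Lower section ‖ load = 26.36 kΩ.
V_wiper = 14.8 × 26.36/(60.32 + 26.36) = 4.50 V.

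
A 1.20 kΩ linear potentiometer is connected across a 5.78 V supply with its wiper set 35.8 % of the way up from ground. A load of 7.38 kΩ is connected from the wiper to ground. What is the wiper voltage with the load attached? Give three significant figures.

V ≈ 1.99 V

The wiper splits the pot into (1−α)R = 770.4 Ω above and αR = 429.6 Ω below.
Lower section ‖ load = 406.0 Ω.
V_wiper = 5.78 × 406.0/(770.4 + 406.0) = 1.99 V.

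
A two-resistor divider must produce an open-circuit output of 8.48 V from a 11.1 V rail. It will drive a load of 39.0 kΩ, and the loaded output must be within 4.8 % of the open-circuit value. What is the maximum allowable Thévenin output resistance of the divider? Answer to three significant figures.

R_th ≤ 1.97 kΩ

Loading drop = R_th/(R_th + R_L) ≤ 0.0480, so R_th ≤ R_L · ε/(1−ε) = 39.0 kΩ × 0.0480/0.9520 = 1.97 kΩ.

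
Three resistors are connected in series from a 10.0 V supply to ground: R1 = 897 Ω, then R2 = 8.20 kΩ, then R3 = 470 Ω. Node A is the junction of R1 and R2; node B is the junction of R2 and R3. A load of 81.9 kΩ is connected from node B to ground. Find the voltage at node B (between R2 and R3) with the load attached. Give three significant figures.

V ≈ 0.489 V

At node B, R3 is in parallel with the load: R3‖R_L = 467.3 Ω.
Below node A the resistance is R2 + (R3‖R_L) = 8667 Ω, so V_A = 10.0 × 8667/9564 = 9.062 V.
Then V_B = V_A × (R3‖R_L)/(R2 + R3‖R_L) = 9.062 × 467.3/8667 = 0.489 V.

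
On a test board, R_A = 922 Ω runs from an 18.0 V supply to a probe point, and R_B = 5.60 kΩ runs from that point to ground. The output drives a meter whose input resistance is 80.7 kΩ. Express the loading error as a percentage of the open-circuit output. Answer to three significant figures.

The divider's output (Thévenin) resistance is R_A‖R_B = 791.7 Ω.
Fractional drop under load = R_th/(R_th + R_L) = 791.7 / (791.7 + 80700) = 0.009715.
So the output falls by 0.971 %.

0.971 %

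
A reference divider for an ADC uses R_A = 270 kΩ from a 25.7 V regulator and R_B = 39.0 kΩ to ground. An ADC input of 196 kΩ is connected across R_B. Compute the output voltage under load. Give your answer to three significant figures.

V_out ≈ 2.76 V

The load sits in parallel with R_B: R_B‖R_L = (39.0 × 196) / (39.0 + 196) = 32.53 kΩ.
V_out = 25.7 × 32.53 / (270 + 32.53) = 25.7 × 32.53/302.5 = 2.76 V.
(Unloaded it would have been 3.24 V.)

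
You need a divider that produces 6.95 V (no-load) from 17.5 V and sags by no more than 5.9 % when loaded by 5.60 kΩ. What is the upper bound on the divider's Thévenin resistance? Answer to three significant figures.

R_th ≤ 351 Ω

Loading drop = R_th/(R_th + R_L) ≤ 0.0590, so R_th ≤ R_L · ε/(1−ε) = 5.60 kΩ × 0.0590/0.9410 = 351 Ω.
(Any R1, R2 with R2/(R1+R2) = 0.397 and R1‖R2 ≤ 351 Ω will meet the spec.)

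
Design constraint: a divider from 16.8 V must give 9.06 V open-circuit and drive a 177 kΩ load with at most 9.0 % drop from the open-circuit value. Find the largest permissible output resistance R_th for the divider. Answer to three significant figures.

Loading drop = R_th/(R_th + R_L) ≤ 0.0900, so R_th ≤ R_L · ε/(1−ε) = 177 kΩ × 0.0900/0.9100 = 17.5 kΩ.

R_th ≤ 17.5 kΩ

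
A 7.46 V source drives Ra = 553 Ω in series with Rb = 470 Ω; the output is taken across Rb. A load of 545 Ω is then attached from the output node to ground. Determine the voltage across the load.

V_out ≈ 2.34 V

The load sits in parallel with Rb: Rb‖R_L = (470 × 545) / (470 + 545) = 252.4 Ω.
V_out = 7.46 × 252.4 / (553 + 252.4) = 7.46 × 252.4/805.4 = 2.34 V.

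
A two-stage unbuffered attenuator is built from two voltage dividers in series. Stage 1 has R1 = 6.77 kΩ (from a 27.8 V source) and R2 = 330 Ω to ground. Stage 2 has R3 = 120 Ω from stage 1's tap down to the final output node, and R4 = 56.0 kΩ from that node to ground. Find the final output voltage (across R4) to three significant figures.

Stage 2 presents R3+R4 = 56120 Ω as a load on stage 1's tap.
Stage 1's lower leg becomes R2‖(R3+R4) = 328.1 Ω, so V_mid = 27.8 × 328.1/7098 = 1.285 V.
Stage 2 is itself unloaded: V_out = V_mid × R4/(R3+R4) = 1.285 × 56000/56120 = 1.28 V.

V_out ≈ 1.28 V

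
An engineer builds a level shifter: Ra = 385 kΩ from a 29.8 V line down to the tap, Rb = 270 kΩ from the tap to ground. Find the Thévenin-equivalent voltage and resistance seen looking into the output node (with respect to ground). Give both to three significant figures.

V_th is the open-circuit tap voltage: 29.8 × 270/(385 + 270) = 12.3 V.
With the supply zeroed, Ra and Rb appear in parallel from the tap: R_th = Ra‖Rb = (385 × 270)/655.0 = 159 kΩ.

V_th = 12.3 V, R_th = 159 kΩ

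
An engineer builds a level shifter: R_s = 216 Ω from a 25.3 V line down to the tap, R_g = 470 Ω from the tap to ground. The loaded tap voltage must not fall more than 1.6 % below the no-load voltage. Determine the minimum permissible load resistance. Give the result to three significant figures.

Output resistance R_th = R_s‖R_g = (216 × 470)/686.0 = 148.0 Ω.
The fractional drop is R_th/(R_th + R_L); requiring this ≤ 0.0160 gives R_L ≥ R_th(1/0.0160 − 1) = 148.0 × 61.50 = 9.10 kΩ.

R_L(min) ≈ 9.10 kΩ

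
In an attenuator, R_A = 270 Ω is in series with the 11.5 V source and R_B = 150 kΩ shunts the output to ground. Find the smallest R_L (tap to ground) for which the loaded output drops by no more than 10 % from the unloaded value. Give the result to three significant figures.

R_L(min) ≈ 2.43 kΩ

Output resistance R_th = R_A‖R_B = (270 × 150000)/150300 = 269.5 Ω.
The fractional drop is R_th/(R_th + R_L); requiring this ≤ 0.100 gives R_L ≥ R_th(1/0.100 − 1) = 269.5 × 9.000 = 2.43 kΩ.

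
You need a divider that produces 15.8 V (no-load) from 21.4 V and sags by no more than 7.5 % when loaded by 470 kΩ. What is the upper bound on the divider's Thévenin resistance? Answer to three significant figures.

Loading drop = R_th/(R_th + R_L) ≤ 0.0750, so R_th ≤ R_L · ε/(1−ε) = 470 kΩ × 0.0750/0.9250 = 38.1 kΩ.
(Any R1, R2 with R2/(R1+R2) = 0.738 and R1‖R2 ≤ 38.1 kΩ will meet the spec.)

R_th ≤ 38.1 kΩ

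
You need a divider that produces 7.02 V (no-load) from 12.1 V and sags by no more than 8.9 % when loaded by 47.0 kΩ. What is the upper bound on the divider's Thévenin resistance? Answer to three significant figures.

Loading drop = R_th/(R_th + R_L) ≤ 0.0890, so R_th ≤ R_L · ε/(1−ε) = 47.0 kΩ × 0.0890/0.9110 = 4.59 kΩ.
(Any R1, R2 with R2/(R1+R2) = 0.580 and R1‖R2 ≤ 4.59 kΩ will meet the spec.)

R_th ≤ 4.59 kΩ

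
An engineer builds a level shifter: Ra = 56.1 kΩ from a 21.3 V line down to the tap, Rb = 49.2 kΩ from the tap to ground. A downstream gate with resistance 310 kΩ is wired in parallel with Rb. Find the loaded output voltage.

V_out ≈ 9.18 V

The load sits in parallel with Rb: Rb‖R_L = (49.2 × 310) / (49.2 + 310) = 42.46 kΩ.
V_out = 21.3 × 42.46 / (56.1 + 42.46) = 21.3 × 42.46/98.56 = 9.18 V.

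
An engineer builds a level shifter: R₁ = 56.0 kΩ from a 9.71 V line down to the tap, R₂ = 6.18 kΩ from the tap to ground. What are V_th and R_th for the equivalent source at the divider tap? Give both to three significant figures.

V_th = 0.965 V, R_th = 5.57 kΩ

V_th is the open-circuit tap voltage: 9.71 × 6.18/(56.0 + 6.18) = 0.965 V.
With the supply zeroed, R₁ and R₂ appear in parallel from the tap: R_th = R₁‖R₂ = (56.0 × 6.18)/62.18 = 5.57 kΩ.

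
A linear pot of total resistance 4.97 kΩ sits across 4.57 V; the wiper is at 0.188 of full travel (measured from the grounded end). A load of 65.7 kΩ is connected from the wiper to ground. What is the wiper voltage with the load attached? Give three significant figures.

V ≈ 0.849 V

The wiper splits the pot into (1−α)R = 4036 Ω above and αR = 934.4 Ω below.
Lower section ‖ load = 921.3 Ω.
V_wiper = 4.57 × 921.3/(4036 + 921.3) = 0.849 V.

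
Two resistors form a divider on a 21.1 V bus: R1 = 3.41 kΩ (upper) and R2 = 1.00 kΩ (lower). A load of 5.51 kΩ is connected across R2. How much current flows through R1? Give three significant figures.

I ≈ 4.96 mA

R2‖R_L = 0.8464 kΩ, so the source sees R1 + R2‖R_L = 4.256 kΩ.
I = 21.1 V / 4.256 kΩ = 4.96 mA.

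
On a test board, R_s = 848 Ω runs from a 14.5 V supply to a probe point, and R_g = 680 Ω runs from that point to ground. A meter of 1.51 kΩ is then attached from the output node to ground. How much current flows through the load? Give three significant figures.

I_L ≈ 3.42 mA

R_g‖R_L = 468.9 Ω; V_out = 14.5 × 468.9/1317 = 5.163 V.
I_L = V_out / R_L = 5.163 / 1.51 kΩ = 3.42 mA.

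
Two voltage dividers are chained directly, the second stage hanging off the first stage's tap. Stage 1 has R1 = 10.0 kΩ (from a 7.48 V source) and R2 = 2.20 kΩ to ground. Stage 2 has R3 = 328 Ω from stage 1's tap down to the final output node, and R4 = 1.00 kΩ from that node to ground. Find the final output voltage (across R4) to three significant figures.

Stage 2 presents R3+R4 = 1328 Ω as a load on stage 1's tap.
Stage 1's lower leg becomes R2‖(R3+R4) = 828.1 Ω, so V_mid = 7.48 × 828.1/10830 = 0.5721 V.
Stage 2 is itself unloaded: V_out = V_mid × R4/(R3+R4) = 0.5721 × 1000/1328 = 0.431 V.

V_out ≈ 0.431 V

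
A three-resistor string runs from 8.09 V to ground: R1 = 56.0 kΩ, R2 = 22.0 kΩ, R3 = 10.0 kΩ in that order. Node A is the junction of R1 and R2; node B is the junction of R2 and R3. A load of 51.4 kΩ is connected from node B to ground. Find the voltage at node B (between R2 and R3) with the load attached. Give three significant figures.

At node B, R3 is in parallel with the load: R3‖R_L = 8.371 kΩ.
Below node A the resistance is R2 + (R3‖R_L) = 30.37 kΩ, so V_A = 8.09 × 30.37/86.37 = 2.845 V.
Then V_B = V_A × (R3‖R_L)/(R2 + R3‖R_L) = 2.845 × 8.371/30.37 = 0.784 V.

V ≈ 0.784 V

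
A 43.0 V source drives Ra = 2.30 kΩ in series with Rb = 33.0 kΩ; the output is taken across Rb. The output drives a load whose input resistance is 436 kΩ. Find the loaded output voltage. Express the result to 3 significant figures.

The load sits in parallel with Rb: Rb‖R_L = (33.0 × 436) / (33.0 + 436) = 30.68 kΩ.
V_out = 43.0 × 30.68 / (2.30 + 30.68) = 43.0 × 30.68/32.98 = 40.0 V.
(Unloaded it would have been 40.2 V.)

V_out ≈ 40.0 V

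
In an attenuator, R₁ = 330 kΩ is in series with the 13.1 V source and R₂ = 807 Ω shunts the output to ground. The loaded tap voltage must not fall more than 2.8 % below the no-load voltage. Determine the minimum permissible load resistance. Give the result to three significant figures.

R_L(min) ≈ 27.9 kΩ

Output resistance R_th = R₁‖R₂ = (330000 × 807)/330800 = 805.0 Ω.
The fractional drop is R_th/(R_th + R_L); requiring this ≤ 0.0280 gives R_L ≥ R_th(1/0.0280 − 1) = 805.0 × 34.71 = 27.9 kΩ.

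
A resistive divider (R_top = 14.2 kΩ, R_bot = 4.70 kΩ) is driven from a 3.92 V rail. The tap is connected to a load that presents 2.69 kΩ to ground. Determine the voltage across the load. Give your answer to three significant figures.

The load sits in parallel with R_bot: R_bot‖R_L = (4.70 × 2.69) / (4.70 + 2.69) = 1.711 kΩ.
V_out = 3.92 × 1.711 / (14.2 + 1.711) = 3.92 × 1.711/15.91 = 0.422 V.

V_out ≈ 0.422 V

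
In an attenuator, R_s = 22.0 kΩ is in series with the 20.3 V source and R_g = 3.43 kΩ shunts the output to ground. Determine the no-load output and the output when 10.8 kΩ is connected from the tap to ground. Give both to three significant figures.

Open-circuit: V = 20.3 × 3.43/(22.0 + 3.43) = 2.74 V.
With the load, R_g becomes R_g‖R_L = 2.603 kΩ, so V = 20.3 × 2.603/24.60 = 2.15 V.

Unloaded: 2.74 V; loaded: 2.15 V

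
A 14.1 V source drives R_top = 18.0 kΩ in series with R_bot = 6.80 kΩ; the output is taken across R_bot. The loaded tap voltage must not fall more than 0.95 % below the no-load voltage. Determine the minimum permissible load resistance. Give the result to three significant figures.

Output resistance R_th = R_top‖R_bot = (18.0 × 6.80)/24.80 = 4.935 kΩ.
The fractional drop is R_th/(R_th + R_L); requiring this ≤ 0.00950 gives R_L ≥ R_th(1/0.00950 − 1) = 4.935 × 104.3 = 515 kΩ.

R_L(min) ≈ 515 kΩ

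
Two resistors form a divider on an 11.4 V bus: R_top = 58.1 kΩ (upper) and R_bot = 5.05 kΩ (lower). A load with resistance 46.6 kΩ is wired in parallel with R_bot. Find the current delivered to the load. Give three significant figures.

R_bot‖R_L = 4.556 kΩ; V_out = 11.4 × 4.556/62.66 = 0.8290 V.
I_L = V_out / R_L = 0.8290 / 46.6 kΩ = 0.0178 mA.

I_L ≈ 0.0178 mA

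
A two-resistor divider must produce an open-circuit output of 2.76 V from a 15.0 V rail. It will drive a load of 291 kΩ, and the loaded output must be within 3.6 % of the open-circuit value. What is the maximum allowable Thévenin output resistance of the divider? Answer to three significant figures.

R_th ≤ 10.9 kΩ

Loading drop = R_th/(R_th + R_L) ≤ 0.0360, so R_th ≤ R_L · ε/(1−ε) = 291 kΩ × 0.0360/0.9640 = 10.9 kΩ.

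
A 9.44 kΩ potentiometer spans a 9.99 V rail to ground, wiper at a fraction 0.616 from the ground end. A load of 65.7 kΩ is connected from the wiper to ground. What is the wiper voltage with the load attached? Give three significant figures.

The wiper splits the pot into (1−α)R = 3.625 kΩ above and αR = 5.815 kΩ below.
Lower section ‖ load = 5.342 kΩ.
V_wiper = 9.99 × 5.342/(3.625 + 5.342) = 5.95 V.

V ≈ 5.95 V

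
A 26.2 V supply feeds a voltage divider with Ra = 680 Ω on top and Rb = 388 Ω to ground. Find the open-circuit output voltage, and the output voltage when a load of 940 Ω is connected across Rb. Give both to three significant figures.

Unloaded: 9.52 V; loaded: 7.54 V

Open-circuit: V = 26.2 × 388/(680 + 388) = 9.52 V.
With the load, Rb becomes Rb‖R_L = 274.6 Ω, so V = 26.2 × 274.6/954.6 = 7.54 V.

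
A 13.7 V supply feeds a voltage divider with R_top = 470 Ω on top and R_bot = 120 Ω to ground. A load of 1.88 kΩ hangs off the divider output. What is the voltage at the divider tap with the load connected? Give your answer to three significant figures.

The load sits in parallel with R_bot: R_bot‖R_L = (120 × 1880) / (120 + 1880) = 112.8 Ω.
V_out = 13.7 × 112.8 / (470 + 112.8) = 13.7 × 112.8/582.8 = 2.65 V.

V_out ≈ 2.65 V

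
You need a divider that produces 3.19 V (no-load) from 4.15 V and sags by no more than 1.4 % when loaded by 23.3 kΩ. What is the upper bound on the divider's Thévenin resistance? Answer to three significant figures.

R_th ≤ 331 Ω

Loading drop = R_th/(R_th + R_L) ≤ 0.0140, so R_th ≤ R_L · ε/(1−ε) = 23.3 kΩ × 0.0140/0.9860 = 331 Ω.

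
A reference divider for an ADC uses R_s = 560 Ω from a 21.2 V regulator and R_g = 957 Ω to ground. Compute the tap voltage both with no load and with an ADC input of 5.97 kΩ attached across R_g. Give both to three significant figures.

Open-circuit: V = 21.2 × 957/(560 + 957) = 13.4 V.
With the load, R_g becomes R_g‖R_L = 824.8 Ω, so V = 21.2 × 824.8/1385 = 12.6 V.

Unloaded: 13.4 V; loaded: 12.6 V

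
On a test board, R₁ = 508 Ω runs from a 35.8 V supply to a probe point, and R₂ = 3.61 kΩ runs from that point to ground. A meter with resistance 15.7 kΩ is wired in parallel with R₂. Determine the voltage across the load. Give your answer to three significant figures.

The load sits in parallel with R₂: R₂‖R_L = (3610 × 15700) / (3610 + 15700) = 2935 Ω.
V_out = 35.8 × 2935 / (508 + 2935) = 35.8 × 2935/3443 = 30.5 V.

V_out ≈ 30.5 V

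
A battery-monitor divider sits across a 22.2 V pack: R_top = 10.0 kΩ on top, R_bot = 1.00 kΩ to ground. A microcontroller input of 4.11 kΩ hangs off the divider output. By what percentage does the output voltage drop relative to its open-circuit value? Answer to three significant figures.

The divider's output (Thévenin) resistance is R_top‖R_bot = 0.9091 kΩ.
Fractional drop under load = R_th/(R_th + R_L) = 0.9091 / (0.9091 + 4.11) = 0.1811.
So the output falls by 18.1 %.

18.1 %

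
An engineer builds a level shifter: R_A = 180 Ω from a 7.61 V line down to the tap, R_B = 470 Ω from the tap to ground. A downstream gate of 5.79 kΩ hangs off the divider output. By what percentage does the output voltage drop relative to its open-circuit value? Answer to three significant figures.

2.20 %

The divider's output (Thévenin) resistance is R_A‖R_B = 130.2 Ω.
Fractional drop under load = R_th/(R_th + R_L) = 130.2 / (130.2 + 5790) = 0.02198.
So the output falls by 2.20 %.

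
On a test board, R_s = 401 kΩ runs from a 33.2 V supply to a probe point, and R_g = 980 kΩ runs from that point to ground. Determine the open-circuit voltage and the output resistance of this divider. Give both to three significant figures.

V_th = 23.6 V, R_th = 285 kΩ

V_th is the open-circuit tap voltage: 33.2 × 980/(401 + 980) = 23.6 V.
With the supply zeroed, R_s and R_g appear in parallel from the tap: R_th = R_s‖R_g = (401 × 980)/1381 = 285 kΩ.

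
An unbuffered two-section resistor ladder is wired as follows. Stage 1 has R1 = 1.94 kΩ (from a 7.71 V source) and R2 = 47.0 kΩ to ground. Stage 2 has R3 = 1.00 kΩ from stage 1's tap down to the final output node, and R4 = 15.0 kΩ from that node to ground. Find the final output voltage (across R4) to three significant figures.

Stage 2 presents R3+R4 = 16.00 kΩ as a load on stage 1's tap.
Stage 1's lower leg becomes R2‖(R3+R4) = 11.94 kΩ, so V_mid = 7.71 × 11.94/13.88 = 6.632 V.
Stage 2 is itself unloaded: V_out = V_mid × R4/(R3+R4) = 6.632 × 15.0/16.00 = 6.22 V.

V_out ≈ 6.22 V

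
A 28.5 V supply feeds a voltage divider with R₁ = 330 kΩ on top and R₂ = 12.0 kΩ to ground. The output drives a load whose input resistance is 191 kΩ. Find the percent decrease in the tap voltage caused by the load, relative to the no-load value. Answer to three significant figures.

5.72 %

The divider's output (Thévenin) resistance is R₁‖R₂ = 11.58 kΩ.
Fractional drop under load = R_th/(R_th + R_L) = 11.58 / (11.58 + 191) = 0.05716.
So the output falls by 5.72 %.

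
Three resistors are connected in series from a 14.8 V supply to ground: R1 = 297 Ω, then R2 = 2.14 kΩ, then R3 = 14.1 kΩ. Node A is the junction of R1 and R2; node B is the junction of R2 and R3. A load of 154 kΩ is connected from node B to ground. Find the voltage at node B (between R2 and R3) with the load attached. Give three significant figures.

V ≈ 12.5 V

At node B, R3 is in parallel with the load: R3‖R_L = 12920 Ω.
Below node A the resistance is R2 + (R3‖R_L) = 15060 Ω, so V_A = 14.8 × 15060/15350 = 14.51 V.
Then V_B = V_A × (R3‖R_L)/(R2 + R3‖R_L) = 14.51 × 12920/15060 = 12.5 V.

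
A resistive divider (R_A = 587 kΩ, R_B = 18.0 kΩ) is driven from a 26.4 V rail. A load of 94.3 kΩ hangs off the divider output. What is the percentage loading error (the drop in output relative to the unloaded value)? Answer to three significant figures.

Unloaded V = 26.4 × 18.0/605.0 = 0.7855 V.
Loaded: R_B‖R_L = 15.11 kΩ, giving V = 26.4 × 15.11/602.1 = 0.6627 V.
Drop = (0.7855 − 0.6627) / 0.7855 = 15.6 %.

15.6 %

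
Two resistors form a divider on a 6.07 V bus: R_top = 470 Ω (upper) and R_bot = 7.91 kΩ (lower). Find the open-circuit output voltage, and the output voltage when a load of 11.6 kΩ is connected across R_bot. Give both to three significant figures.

Unloaded: 5.73 V; loaded: 5.52 V

Open-circuit: V = 6.07 × 7910/(470 + 7910) = 5.73 V.
With the load, R_bot becomes R_bot‖R_L = 4703 Ω, so V = 6.07 × 4703/5173 = 5.52 V.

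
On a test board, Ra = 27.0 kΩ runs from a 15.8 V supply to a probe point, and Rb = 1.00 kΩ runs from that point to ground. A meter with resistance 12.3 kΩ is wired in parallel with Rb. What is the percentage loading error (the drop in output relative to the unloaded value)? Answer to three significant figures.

The divider's output (Thévenin) resistance is Ra‖Rb = 0.9643 kΩ.
Fractional drop under load = R_th/(R_th + R_L) = 0.9643 / (0.9643 + 12.3) = 0.07270.
So the output falls by 7.27 %.

7.27 %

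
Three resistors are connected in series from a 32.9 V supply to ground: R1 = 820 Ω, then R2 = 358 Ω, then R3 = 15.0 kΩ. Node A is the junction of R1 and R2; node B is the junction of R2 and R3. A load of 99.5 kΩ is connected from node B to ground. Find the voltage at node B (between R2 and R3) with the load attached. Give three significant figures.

At node B, R3 is in parallel with the load: R3‖R_L = 13030 Ω.
Below node A the resistance is R2 + (R3‖R_L) = 13390 Ω, so V_A = 32.9 × 13390/14210 = 31.00 V.
Then V_B = V_A × (R3‖R_L)/(R2 + R3‖R_L) = 31.00 × 13030/13390 = 30.2 V.

V ≈ 30.2 V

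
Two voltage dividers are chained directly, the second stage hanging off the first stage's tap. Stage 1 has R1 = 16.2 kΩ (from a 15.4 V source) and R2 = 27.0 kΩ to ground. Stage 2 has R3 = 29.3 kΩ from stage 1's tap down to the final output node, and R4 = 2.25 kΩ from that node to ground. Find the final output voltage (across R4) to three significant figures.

Stage 2 presents R3+R4 = 31.55 kΩ as a load on stage 1's tap.
Stage 1's lower leg becomes R2‖(R3+R4) = 14.55 kΩ, so V_mid = 15.4 × 14.55/30.75 = 7.287 V.
Stage 2 is itself unloaded: V_out = V_mid × R4/(R3+R4) = 7.287 × 2.25/31.55 = 0.520 V.

V_out ≈ 0.520 V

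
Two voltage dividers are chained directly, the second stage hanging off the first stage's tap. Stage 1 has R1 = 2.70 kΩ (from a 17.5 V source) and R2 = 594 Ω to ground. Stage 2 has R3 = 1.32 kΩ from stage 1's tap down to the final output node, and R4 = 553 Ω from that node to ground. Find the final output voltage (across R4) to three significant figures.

Stage 2 presents R3+R4 = 1873 Ω as a load on stage 1's tap.
Stage 1's lower leg becomes R2‖(R3+R4) = 451.0 Ω, so V_mid = 17.5 × 451.0/3151 = 2.505 V.
Stage 2 is itself unloaded: V_out = V_mid × R4/(R3+R4) = 2.505 × 553/1873 = 0.739 V.

V_out ≈ 0.739 V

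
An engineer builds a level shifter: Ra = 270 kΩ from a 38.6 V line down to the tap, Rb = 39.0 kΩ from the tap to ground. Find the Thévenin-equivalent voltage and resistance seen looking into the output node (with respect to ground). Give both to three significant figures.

V_th = 4.87 V, R_th = 34.1 kΩ

V_th is the open-circuit tap voltage: 38.6 × 39.0/(270 + 39.0) = 4.87 V.
With the supply zeroed, Ra and Rb appear in parallel from the tap: R_th = Ra‖Rb = (270 × 39.0)/309.0 = 34.1 kΩ.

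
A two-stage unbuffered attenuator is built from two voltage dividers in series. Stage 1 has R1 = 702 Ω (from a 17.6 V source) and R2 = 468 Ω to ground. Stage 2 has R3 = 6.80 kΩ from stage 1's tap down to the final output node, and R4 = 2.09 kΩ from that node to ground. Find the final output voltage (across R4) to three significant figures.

Stage 2 presents R3+R4 = 8890 Ω as a load on stage 1's tap.
Stage 1's lower leg becomes R2‖(R3+R4) = 444.6 Ω, so V_mid = 17.6 × 444.6/1147 = 6.824 V.
Stage 2 is itself unloaded: V_out = V_mid × R4/(R3+R4) = 6.824 × 2090/8890 = 1.60 V.

V_out ≈ 1.60 V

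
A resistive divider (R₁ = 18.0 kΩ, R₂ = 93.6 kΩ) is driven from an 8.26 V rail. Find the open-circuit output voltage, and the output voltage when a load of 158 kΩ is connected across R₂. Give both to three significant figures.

Open-circuit: V = 8.26 × 93.6/(18.0 + 93.6) = 6.93 V.
With the load, R₂ becomes R₂‖R_L = 58.78 kΩ, so V = 8.26 × 58.78/76.78 = 6.32 V.

Unloaded: 6.93 V; loaded: 6.32 V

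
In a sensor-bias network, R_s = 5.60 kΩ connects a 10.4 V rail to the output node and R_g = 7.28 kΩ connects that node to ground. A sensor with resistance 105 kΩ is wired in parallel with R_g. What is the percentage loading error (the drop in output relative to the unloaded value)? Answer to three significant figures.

The divider's output (Thévenin) resistance is R_s‖R_g = 3.165 kΩ.
Fractional drop under load = R_th/(R_th + R_L) = 3.165 / (3.165 + 105) = 0.02926.
So the output falls by 2.93 %.

2.93 %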